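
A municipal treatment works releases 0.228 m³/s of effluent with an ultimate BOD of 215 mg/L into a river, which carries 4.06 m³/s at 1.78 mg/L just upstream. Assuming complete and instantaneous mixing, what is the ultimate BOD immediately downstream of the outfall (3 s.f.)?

Flow-weighted mixing: C = (Q_r C_r + Q_w C_w)/(Q_r + Q_w)
= (4.06×1.78 + 0.228×215)/(4.06 + 0.228) = 56.25/4.288 = 13.12 mg/L.

13.1 mg/L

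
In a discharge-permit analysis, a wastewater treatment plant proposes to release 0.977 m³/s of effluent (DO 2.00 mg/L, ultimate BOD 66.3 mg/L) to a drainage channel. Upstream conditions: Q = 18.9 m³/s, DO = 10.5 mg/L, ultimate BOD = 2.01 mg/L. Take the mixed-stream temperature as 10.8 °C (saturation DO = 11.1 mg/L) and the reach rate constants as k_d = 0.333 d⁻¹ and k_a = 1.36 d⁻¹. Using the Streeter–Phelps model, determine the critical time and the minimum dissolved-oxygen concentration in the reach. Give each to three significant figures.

Mixed DO = (18.9×10.5 + 0.977×2.00)/(18.9+0.977) = 200.4/19.88 = 10.08 mg/L.
Mixed L₀ = (18.9×2.01 + 0.977×66.3)/(19.88) = 102.8/19.88 = 5.170 mg/L.
Initial deficit D₀ = C_s − DO₀ = 11.1 − 10.08 = 1.018 mg/L.
t_c = (1/1.027) ln[(1.36/0.333)(1 − 1.018×1.027/(0.333×5.170))] = 0.9737 × ln(1.604) = 0.4603 d.
D_c = (0.333/1.36) × 5.170 × e^(−0.333×0.4603) = 0.2449 × 5.170 × 0.8579 = 1.086 mg/L.
Minimum DO = 11.1 − 1.086 = 10.01 mg/L.

t_c ≈ 0.460 d; minimum DO ≈ 10.0 mg/L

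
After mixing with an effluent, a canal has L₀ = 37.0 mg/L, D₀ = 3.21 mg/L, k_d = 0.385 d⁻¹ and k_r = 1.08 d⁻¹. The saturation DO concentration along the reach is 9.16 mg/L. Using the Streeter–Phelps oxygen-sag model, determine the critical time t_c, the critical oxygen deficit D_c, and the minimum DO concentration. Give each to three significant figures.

t_c = [1/(k_r−k_d)] ln[(k_r/k_d)(1 − D₀(k_r−k_d)/(k_d L₀))]
= [1/(1.08−0.385)] ln[(1.08/0.385)(1 − 3.21×0.6950/(0.385×37.0))]
= (1/0.6950) ln[2.805 × 0.8434] = 1.439 × ln(2.366) = 1.439 × 0.8611 = 1.239 d.
L(t_c) = L₀ e^(−k_d t_c) = 37.0 × 0.6206 = 22.96 mg/L, and at the critical point k_r D_c = k_d L, so D_c = (0.385/1.08) × 22.96 = 8.186 mg/L.
Minimum DO = C_s − D_c = 9.16 − 8.186 = 0.9741 mg/L.

t_c ≈ 1.24 d; D_c ≈ 8.19 mg/L; min DO ≈ 0.974 mg/L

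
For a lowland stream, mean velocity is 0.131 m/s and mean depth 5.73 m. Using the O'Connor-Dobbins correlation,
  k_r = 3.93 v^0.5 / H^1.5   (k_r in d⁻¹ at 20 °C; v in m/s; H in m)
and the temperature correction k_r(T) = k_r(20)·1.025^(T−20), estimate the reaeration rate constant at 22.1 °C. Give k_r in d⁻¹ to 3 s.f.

k_r(20) = 3.93 × 0.131^0.5 / 5.73^1.5 = 3.93 × 0.3619 / 13.72 = 0.1037 d⁻¹.
k_r(22.1) = 0.1037 × 1.025^(22.1−20) = 0.1037 × 1.053 = 0.1092 d⁻¹.

k_r ≈ 0.109 d⁻¹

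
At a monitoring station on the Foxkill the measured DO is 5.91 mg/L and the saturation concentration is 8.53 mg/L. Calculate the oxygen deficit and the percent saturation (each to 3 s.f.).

D = C_s − C = 8.53 − 5.91 = 2.62 mg/L.
% saturation = 5.91/8.53 × 100 = 69.3 %.

D ≈ 2.62 mg/L; 69.3 % saturation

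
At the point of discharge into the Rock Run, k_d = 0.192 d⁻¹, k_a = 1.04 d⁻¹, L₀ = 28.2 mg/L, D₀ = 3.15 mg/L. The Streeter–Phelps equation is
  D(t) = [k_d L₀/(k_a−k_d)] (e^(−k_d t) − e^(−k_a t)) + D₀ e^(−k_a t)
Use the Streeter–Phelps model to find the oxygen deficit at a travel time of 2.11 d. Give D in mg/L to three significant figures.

k_d L₀/(k_a−k_d) = 0.192×28.2/(1.04−0.192) = 5.414/0.8480 = 6.385 mg/L.
e^(−k_d t) = e^(−0.192×2.110) = 0.6669; e^(−k_a t) = e^(−1.04×2.110) = 0.1114.
D = 6.385 × (0.6669 − 0.1114) + 3.15 × 0.1114 = 3.547 + 0.3510 = 3.898 mg/L.

D ≈ 3.90 mg/L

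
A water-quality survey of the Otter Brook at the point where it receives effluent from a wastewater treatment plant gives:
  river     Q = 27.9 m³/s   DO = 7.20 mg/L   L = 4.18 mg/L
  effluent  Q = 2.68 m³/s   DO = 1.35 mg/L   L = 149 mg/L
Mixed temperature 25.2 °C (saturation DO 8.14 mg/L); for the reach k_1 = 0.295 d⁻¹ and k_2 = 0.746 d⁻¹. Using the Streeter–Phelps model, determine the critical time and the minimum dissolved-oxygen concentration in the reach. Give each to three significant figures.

t_c ≈ 1.74 d; minimum DO ≈ 4.15 mg/L

Mixed DO = (27.9×7.20 + 2.68×1.35)/(27.9+2.68) = 204.5/30.58 = 6.687 mg/L.
Mixed L₀ = (27.9×4.18 + 2.68×149)/(30.58) = 515.9/30.58 = 16.87 mg/L.
Initial deficit D₀ = C_s − DO₀ = 8.14 − 6.687 = 1.453 mg/L.
t_c = (1/0.4510) ln[(0.746/0.295)(1 − 1.453×0.4510/(0.295×16.87))] = 2.217 × ln(2.196) = 1.744 d.
D_c = (0.295/0.746) × 16.87 × e^(−0.295×1.744) = 0.3954 × 16.87 × 0.5978 = 3.988 mg/L.
Minimum DO = 8.14 − 3.988 = 4.152 mg/L.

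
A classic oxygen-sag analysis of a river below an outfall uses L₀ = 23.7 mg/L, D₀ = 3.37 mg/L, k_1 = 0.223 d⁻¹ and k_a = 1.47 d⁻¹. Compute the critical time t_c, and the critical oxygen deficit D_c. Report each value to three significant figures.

At the critical point dD/dt = 0, so k_1 L₀ e^(−k_1 t) = k_a D. Substituting D(t) from the Streeter–Phelps equation and solving for t gives
t_c = ln[(k_a/k_1)(1 − D₀(k_a−k_1)/(k_1 L₀))] / (k_a−k_1).
Here k_a−k_1 = 1.247 d⁻¹ and 1 − D₀(k_a−k_1)/(k_1 L₀) = 1 − 3.37×1.247/(0.223×23.7) = 0.2049, so
t_c = ln(6.592 × 0.2049) / 1.247 = 0.3004 / 1.247 = 0.2409 d.
L(t_c) = L₀ e^(−k_1 t_c) = 23.7 × 0.9477 = 22.46 mg/L, and at the critical point k_a D_c = k_1 L, so D_c = (0.223/1.47) × 22.46 = 3.407 mg/L.

t_c ≈ 0.241 d; D_c ≈ 3.41 mg/L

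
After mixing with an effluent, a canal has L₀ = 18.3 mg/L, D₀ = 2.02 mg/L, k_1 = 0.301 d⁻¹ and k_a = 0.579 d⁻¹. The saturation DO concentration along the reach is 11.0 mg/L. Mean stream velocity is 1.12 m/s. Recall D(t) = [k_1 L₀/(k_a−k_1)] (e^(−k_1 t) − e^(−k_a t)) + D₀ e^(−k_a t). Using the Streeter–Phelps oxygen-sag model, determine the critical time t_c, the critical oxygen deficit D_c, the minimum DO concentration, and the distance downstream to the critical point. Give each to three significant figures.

At the critical point dD/dt = 0, so k_1 L₀ e^(−k_1 t) = k_a D. Substituting D(t) from the Streeter–Phelps equation and solving for t gives
t_c = ln[(k_a/k_1)(1 − D₀(k_a−k_1)/(k_1 L₀))] / (k_a−k_1).
Here k_a−k_1 = 0.2780 d⁻¹ and 1 − D₀(k_a−k_1)/(k_1 L₀) = 1 − 2.02×0.2780/(0.301×18.3) = 0.8981, so
t_c = ln(1.924 × 0.8981) / 0.2780 = 0.5467 / 0.2780 = 1.966 d.
L(t_c) = L₀ e^(−k_1 t_c) = 18.3 × 0.5533 = 10.13 mg/L, and at the critical point k_a D_c = k_1 L, so D_c = (0.301/0.579) × 10.13 = 5.264 mg/L.
Minimum DO = C_s − D_c = 11.0 − 5.264 = 5.736 mg/L.
x_c = v t_c = 1.12 m/s × 1.966 d × 86400 s/d = 190300 m ≈ 190 km.

t_c ≈ 1.97 d; D_c ≈ 5.26 mg/L; min DO ≈ 5.74 mg/L; x_c ≈ 190 km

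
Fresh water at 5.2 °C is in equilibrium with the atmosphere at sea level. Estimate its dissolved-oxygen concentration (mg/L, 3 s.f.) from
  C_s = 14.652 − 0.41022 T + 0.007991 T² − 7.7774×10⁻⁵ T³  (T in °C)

C_s ≈ 12.7 mg/L

C_s = 14.652 − 0.41022×5.2 + 0.007991×5.2² − 7.7774×10⁻⁵×5.2³ = 12.72 mg/L.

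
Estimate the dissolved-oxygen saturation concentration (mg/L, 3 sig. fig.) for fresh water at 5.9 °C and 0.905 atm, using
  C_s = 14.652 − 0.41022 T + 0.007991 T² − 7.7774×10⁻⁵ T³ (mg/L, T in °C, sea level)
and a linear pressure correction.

C_s ≈ 11.3 mg/L

At sea level: C_s = 14.652 − 0.41022×5.9 + 0.007991×5.9² − 7.7774×10⁻⁵×5.9³ = 12.49 mg/L.
Pressure correction: C_s' = 12.49 × 0.905 = 11.31 mg/L.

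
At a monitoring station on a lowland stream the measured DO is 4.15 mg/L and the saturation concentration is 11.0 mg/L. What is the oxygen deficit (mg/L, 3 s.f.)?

D ≈ 6.85 mg/L

D = C_s − C = 11.0 − 4.15 = 6.85 mg/L.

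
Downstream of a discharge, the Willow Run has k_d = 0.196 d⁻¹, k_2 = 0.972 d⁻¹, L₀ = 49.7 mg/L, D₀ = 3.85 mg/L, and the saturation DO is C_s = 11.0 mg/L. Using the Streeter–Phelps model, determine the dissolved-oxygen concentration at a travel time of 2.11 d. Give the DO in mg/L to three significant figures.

DO ≈ 3.82 mg/L

k_d L₀/(k_2−k_d) = 0.196×49.7/(0.972−0.196) = 9.741/0.7760 = 12.55 mg/L.
e^(−k_d t) = e^(−0.196×2.110) = 0.6613; e^(−k_2 t) = e^(−0.972×2.110) = 0.1286.
D = 12.55 × (0.6613 − 0.1286) + 3.85 × 0.1286 = 6.687 + 0.4952 = 7.182 mg/L.
DO = C_s − D = 11.0 − 7.182 = 3.818 mg/L.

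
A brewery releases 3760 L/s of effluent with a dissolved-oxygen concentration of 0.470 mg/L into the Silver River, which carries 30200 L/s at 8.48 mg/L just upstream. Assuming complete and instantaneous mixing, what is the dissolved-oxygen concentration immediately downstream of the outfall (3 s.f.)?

Flow-weighted mixing: C = (Q_r C_r + Q_w C_w)/(Q_r + Q_w)
= (30200×8.48 + 3760×0.470)/(30200 + 3760) = 257900/33960 = 7.593 mg/L.

7.59 mg/L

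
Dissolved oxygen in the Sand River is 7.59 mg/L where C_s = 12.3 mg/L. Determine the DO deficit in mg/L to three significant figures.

D ≈ 4.71 mg/L

D = C_s − C = 12.3 − 7.59 = 4.71 mg/L.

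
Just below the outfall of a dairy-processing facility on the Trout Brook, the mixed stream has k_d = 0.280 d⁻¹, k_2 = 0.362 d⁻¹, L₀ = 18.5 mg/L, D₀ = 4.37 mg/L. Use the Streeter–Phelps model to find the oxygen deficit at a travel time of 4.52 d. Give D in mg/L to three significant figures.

k_d L₀/(k_2−k_d) = 0.280×18.5/(0.362−0.280) = 5.180/0.08200 = 63.17 mg/L.
e^(−k_d t) = e^(−0.280×4.520) = 0.2821; e^(−k_2 t) = e^(−0.362×4.520) = 0.1947.
D = 63.17 × (0.2821 − 0.1947) + 4.37 × 0.1947 = 5.519 + 0.8509 = 6.369 mg/L.

D ≈ 6.37 mg/L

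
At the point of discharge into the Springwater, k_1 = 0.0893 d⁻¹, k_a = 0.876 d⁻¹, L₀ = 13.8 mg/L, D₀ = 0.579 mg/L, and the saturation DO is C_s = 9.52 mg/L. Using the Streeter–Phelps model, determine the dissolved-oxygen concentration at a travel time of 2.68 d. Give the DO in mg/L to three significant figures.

DO ≈ 8.38 mg/L

k_1 L₀/(k_a−k_1) = 0.0893×13.8/(0.876−0.0893) = 1.232/0.7867 = 1.566 mg/L.
e^(−k_1 t) = e^(−0.0893×2.680) = 0.7872; e^(−k_a t) = e^(−0.876×2.680) = 0.09559.
D = 1.566 × (0.7872 − 0.09559) + 0.579 × 0.09559 = 1.083 + 0.05535 = 1.139 mg/L.
DO = C_s − D = 9.52 − 1.139 = 8.381 mg/L.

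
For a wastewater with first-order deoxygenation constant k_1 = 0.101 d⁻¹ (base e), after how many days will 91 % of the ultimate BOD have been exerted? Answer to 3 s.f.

t ≈ 23.8 d

y/L₀ = 1 − e^(−k_1 t) = 0.91 ⇒ e^(−k_1 t) = 0.0900
t = −ln(0.0900) / 0.101 = 2.408 / 0.101 = 23.84 d.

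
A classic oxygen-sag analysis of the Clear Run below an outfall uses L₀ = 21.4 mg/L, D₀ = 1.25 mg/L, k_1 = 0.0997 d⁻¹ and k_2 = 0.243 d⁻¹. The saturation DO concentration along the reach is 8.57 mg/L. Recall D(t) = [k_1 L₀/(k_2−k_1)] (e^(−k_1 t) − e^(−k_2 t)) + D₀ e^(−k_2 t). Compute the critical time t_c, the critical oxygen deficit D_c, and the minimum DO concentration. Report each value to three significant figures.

With k_2/k_1 = 2.437 and 1 − D₀(k_2−k_1)/(k_1 L₀) = 0.9160,
t_c = ln(2.437 × 0.9160) / (0.243 − 0.0997) = ln(2.233) / 0.1433 = 0.8032/0.1433 = 5.605 d.
D_c = (k_1/k_2) L₀ e^(−k_1 t_c) = (0.0997/0.243) × 21.4 × e^(−0.0997×5.605) = 0.4103 × 21.4 × 0.5719 = 5.021 mg/L.
Minimum DO = C_s − D_c = 8.57 − 5.021 = 3.549 mg/L.

t_c ≈ 5.61 d; D_c ≈ 5.02 mg/L; min DO ≈ 3.55 mg/L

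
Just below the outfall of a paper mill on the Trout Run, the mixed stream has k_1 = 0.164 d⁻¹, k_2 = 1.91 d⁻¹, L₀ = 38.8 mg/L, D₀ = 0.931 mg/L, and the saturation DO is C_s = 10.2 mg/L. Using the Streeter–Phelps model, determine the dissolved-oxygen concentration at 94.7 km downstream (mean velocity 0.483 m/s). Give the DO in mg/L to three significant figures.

DO ≈ 7.72 mg/L

Travel time t = x/v = 94.7 km / (0.483 m/s) = 94700 m / 0.483 m/s = 196100 s = 2.269 d.
k_1 L₀/(k_2−k_1) = 0.164×38.8/(1.91−0.164) = 6.363/1.746 = 3.644 mg/L.
e^(−k_1 t) = e^(−0.164×2.269) = 0.6892; e^(−k_2 t) = e^(−1.91×2.269) = 0.01311.
D = 3.644 × (0.6892 − 0.01311) + 0.931 × 0.01311 = 2.464 + 0.01221 = 2.476 mg/L.
DO = C_s − D = 10.2 − 2.476 = 7.724 mg/L.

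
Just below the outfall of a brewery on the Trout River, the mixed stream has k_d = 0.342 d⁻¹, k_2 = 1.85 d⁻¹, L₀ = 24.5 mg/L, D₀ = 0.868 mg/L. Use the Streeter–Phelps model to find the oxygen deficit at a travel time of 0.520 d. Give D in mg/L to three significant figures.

k_d L₀/(k_2−k_d) = 0.342×24.5/(1.85−0.342) = 8.379/1.508 = 5.556 mg/L.
e^(−k_d t) = e^(−0.342×0.5200) = 0.8371; e^(−k_2 t) = e^(−1.85×0.5200) = 0.3821.
D = 5.556 × (0.8371 − 0.3821) + 0.868 × 0.3821 = 2.528 + 0.3317 = 2.860 mg/L.

D ≈ 2.86 mg/L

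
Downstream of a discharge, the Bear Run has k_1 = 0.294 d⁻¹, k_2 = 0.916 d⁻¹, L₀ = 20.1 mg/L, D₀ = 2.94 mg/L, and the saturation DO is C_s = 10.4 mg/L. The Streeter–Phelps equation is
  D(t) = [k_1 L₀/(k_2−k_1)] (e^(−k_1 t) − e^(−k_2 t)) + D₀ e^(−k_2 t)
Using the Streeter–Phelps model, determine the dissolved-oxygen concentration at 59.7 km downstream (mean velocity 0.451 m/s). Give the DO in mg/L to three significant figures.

DO ≈ 5.96 mg/L

Travel time t = x/v = 59.7 km / (0.451 m/s) = 59700 m / 0.451 m/s = 132400 s = 1.532 d.
k_1 L₀/(k_2−k_1) = 0.294×20.1/(0.916−0.294) = 5.909/0.6220 = 9.501 mg/L.
e^(−k_1 t) = e^(−0.294×1.532) = 0.6374; e^(−k_2 t) = e^(−0.916×1.532) = 0.2458.
D = 9.501 × (0.6374 − 0.2458) + 2.94 × 0.2458 = 3.720 + 0.7225 = 4.443 mg/L.
DO = C_s − D = 10.4 − 4.443 = 5.957 mg/L.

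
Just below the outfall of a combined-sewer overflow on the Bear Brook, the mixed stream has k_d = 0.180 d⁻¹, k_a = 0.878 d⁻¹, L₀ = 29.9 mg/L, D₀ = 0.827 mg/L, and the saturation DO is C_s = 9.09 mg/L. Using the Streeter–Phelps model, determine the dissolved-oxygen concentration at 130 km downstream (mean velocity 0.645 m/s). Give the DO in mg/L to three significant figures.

Travel time t = x/v = 130 km / (0.645 m/s) = 130000 m / 0.645 m/s = 201600 s = 2.333 d.
k_d L₀/(k_a−k_d) = 0.180×29.9/(0.878−0.180) = 5.382/0.6980 = 7.711 mg/L.
e^(−k_d t) = e^(−0.180×2.333) = 0.6571; e^(−k_a t) = e^(−0.878×2.333) = 0.1290.
D = 7.711 × (0.6571 − 0.1290) + 0.827 × 0.1290 = 4.072 + 0.1067 = 4.179 mg/L.
DO = C_s − D = 9.09 − 4.179 = 4.911 mg/L.

DO ≈ 4.91 mg/L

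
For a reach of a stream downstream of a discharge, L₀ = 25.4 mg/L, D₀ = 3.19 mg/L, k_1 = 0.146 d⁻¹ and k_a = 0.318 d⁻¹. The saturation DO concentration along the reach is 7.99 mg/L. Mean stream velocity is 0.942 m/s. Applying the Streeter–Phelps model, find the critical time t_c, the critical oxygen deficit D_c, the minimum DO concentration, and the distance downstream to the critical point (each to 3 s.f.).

With k_a/k_1 = 2.178 and 1 − D₀(k_a−k_1)/(k_1 L₀) = 0.8520,
t_c = ln(2.178 × 0.8520) / (0.318 − 0.146) = ln(1.856) / 0.1720 = 0.6183/0.1720 = 3.595 d.
D_c = (k_1/k_a) L₀ e^(−k_1 t_c) = (0.146/0.318) × 25.4 × e^(−0.146×3.595) = 0.4591 × 25.4 × 0.5916 = 6.899 mg/L.
Minimum DO = C_s − D_c = 7.99 − 6.899 = 1.091 mg/L.
x_c = v t_c = 0.942 m/s × 3.595 d × 86400 s/d = 292600 m ≈ 293 km.

t_c ≈ 3.59 d; D_c ≈ 6.90 mg/L; min DO ≈ 1.09 mg/L; x_c ≈ 293 km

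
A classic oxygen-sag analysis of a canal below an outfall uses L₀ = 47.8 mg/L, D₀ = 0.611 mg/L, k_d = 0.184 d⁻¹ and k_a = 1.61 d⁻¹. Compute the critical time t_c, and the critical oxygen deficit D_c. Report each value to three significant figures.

t_c = [1/(k_a−k_d)] ln[(k_a/k_d)(1 − D₀(k_a−k_d)/(k_d L₀))]
= [1/(1.61−0.184)] ln[(1.61/0.184)(1 − 0.611×1.426/(0.184×47.8))]
= (1/1.426) ln[8.750 × 0.9009] = 0.7013 × ln(7.883) = 0.7013 × 2.065 = 1.448 d.
D_c = (k_d/k_a) L₀ e^(−k_d t_c) = (0.184/1.61) × 47.8 × e^(−0.184×1.448) = 0.1143 × 47.8 × 0.7661 = 4.185 mg/L.

t_c ≈ 1.45 d; D_c ≈ 4.19 mg/L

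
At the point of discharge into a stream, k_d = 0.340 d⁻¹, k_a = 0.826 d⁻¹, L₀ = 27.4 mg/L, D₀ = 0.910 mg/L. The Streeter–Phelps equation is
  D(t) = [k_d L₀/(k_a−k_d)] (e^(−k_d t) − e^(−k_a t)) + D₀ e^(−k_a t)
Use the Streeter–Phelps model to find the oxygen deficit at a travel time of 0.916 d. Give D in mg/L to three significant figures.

k_d L₀/(k_a−k_d) = 0.340×27.4/(0.826−0.340) = 9.316/0.4860 = 19.17 mg/L.
e^(−k_d t) = e^(−0.340×0.9160) = 0.7324; e^(−k_a t) = e^(−0.826×0.9160) = 0.4693.
D = 19.17 × (0.7324 − 0.4693) + 0.910 × 0.4693 = 5.044 + 0.4270 = 5.471 mg/L.

D ≈ 5.47 mg/L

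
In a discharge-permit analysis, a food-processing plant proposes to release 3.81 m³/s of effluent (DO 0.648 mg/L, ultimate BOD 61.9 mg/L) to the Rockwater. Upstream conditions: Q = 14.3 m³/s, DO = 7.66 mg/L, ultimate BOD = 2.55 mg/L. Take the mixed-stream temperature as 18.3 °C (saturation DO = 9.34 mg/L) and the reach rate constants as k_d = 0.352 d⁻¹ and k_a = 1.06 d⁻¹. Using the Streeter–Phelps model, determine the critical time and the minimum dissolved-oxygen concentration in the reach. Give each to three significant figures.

Mixed DO = (14.3×7.66 + 3.81×0.648)/(14.3+3.81) = 112.0/18.11 = 6.185 mg/L.
Mixed L₀ = (14.3×2.55 + 3.81×61.9)/(18.11) = 272.3/18.11 = 15.04 mg/L.
Initial deficit D₀ = C_s − DO₀ = 9.34 − 6.185 = 3.155 mg/L.
t_c = (1/0.7080) ln[(1.06/0.352)(1 − 3.155×0.7080/(0.352×15.04))] = 1.412 × ln(1.740) = 0.7826 d.
D_c = (0.352/1.06) × 15.04 × e^(−0.352×0.7826) = 0.3321 × 15.04 × 0.7592 = 3.791 mg/L.
Minimum DO = 9.34 − 3.791 = 5.549 mg/L.

t_c ≈ 0.783 d; minimum DO ≈ 5.55 mg/L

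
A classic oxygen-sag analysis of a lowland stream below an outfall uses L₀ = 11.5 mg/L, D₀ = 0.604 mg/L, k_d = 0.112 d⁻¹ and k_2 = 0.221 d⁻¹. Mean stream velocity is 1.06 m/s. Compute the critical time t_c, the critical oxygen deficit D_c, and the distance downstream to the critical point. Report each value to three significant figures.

t_c ≈ 5.75 d; D_c ≈ 3.06 mg/L; x_c ≈ 527 km

t_c = [1/(k_2−k_d)] ln[(k_2/k_d)(1 − D₀(k_2−k_d)/(k_d L₀))]
= [1/(0.221−0.112)] ln[(0.221/0.112)(1 − 0.604×0.1090/(0.112×11.5))]
= (1/0.1090) ln[1.973 × 0.9489] = 9.174 × ln(1.872) = 9.174 × 0.6272 = 5.754 d.
D_c = (k_d/k_2) L₀ e^(−k_d t_c) = (0.112/0.221) × 11.5 × e^(−0.112×5.754) = 0.5068 × 11.5 × 0.5249 = 3.059 mg/L.
x_c = v t_c = 1.06 m/s × 5.754 d × 86400 s/d = 527000 m ≈ 527 km.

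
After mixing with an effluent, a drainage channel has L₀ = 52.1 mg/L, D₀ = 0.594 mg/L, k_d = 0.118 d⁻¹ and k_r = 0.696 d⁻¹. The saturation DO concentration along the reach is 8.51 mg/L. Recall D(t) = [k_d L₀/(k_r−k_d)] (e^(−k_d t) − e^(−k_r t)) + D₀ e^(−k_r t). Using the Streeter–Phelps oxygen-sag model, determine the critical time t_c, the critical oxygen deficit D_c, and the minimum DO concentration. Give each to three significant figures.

With k_r/k_d = 5.898 and 1 − D₀(k_r−k_d)/(k_d L₀) = 0.9442,
t_c = ln(5.898 × 0.9442) / (0.696 − 0.118) = ln(5.569) / 0.5780 = 1.717/0.5780 = 2.971 d.
D_c = (k_d/k_r) L₀ e^(−k_d t_c) = (0.118/0.696) × 52.1 × e^(−0.118×2.971) = 0.1695 × 52.1 × 0.7043 = 6.221 mg/L.
Minimum DO = C_s − D_c = 8.51 − 6.221 = 2.289 mg/L.

t_c ≈ 2.97 d; D_c ≈ 6.22 mg/L; min DO ≈ 2.29 mg/L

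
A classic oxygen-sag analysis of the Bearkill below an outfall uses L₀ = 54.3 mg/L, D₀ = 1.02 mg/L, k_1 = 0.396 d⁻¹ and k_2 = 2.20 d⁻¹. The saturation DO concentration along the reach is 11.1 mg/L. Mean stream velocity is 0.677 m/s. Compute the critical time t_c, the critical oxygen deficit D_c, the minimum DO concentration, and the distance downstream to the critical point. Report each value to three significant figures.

t_c ≈ 0.901 d; D_c ≈ 6.84 mg/L; min DO ≈ 4.26 mg/L; x_c ≈ 52.7 km

t_c = [1/(k_2−k_1)] ln[(k_2/k_1)(1 − D₀(k_2−k_1)/(k_1 L₀))]
= [1/(2.20−0.396)] ln[(2.20/0.396)(1 − 1.02×1.804/(0.396×54.3))]
= (1/1.804) ln[5.556 × 0.9144] = 0.5543 × ln(5.080) = 0.5543 × 1.625 = 0.9010 d.
D_c = (k_1/k_2) L₀ e^(−k_1 t_c) = (0.396/2.20) × 54.3 × e^(−0.396×0.9010) = 0.1800 × 54.3 × 0.6999 = 6.841 mg/L.
Minimum DO = C_s − D_c = 11.1 − 6.841 = 4.259 mg/L.
x_c = v t_c = 0.677 m/s × 0.9010 d × 86400 s/d = 52700 m ≈ 52.7 km.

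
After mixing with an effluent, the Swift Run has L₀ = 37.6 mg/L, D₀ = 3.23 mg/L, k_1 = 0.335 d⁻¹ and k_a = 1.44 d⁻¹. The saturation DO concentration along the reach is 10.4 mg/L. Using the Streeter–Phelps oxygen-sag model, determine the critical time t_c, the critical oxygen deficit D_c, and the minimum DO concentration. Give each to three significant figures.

t_c ≈ 1.02 d; D_c ≈ 6.22 mg/L; min DO ≈ 4.18 mg/L

At the critical point dD/dt = 0, so k_1 L₀ e^(−k_1 t) = k_a D. Substituting D(t) from the Streeter–Phelps equation and solving for t gives
t_c = ln[(k_a/k_1)(1 − D₀(k_a−k_1)/(k_1 L₀))] / (k_a−k_1).
Here k_a−k_1 = 1.105 d⁻¹ and 1 − D₀(k_a−k_1)/(k_1 L₀) = 1 − 3.23×1.105/(0.335×37.6) = 0.7166, so
t_c = ln(4.299 × 0.7166) / 1.105 = 1.125 / 1.105 = 1.018 d.
L(t_c) = L₀ e^(−k_1 t_c) = 37.6 × 0.7110 = 26.73 mg/L, and at the critical point k_a D_c = k_1 L, so D_c = (0.335/1.44) × 26.73 = 6.219 mg/L.
Minimum DO = C_s − D_c = 10.4 − 6.219 = 4.181 mg/L.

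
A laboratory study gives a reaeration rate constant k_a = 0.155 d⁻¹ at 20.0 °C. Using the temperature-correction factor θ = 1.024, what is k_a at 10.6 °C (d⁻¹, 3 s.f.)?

k_a ≈ 0.124 d⁻¹

k_a(T₂) = k_a(T₁) · θ^(T₂−T₁) = 0.155 × 1.024^(10.6−20.0)
= 0.155 × 1.024^-9.40 = 0.155 × 0.8002 = 0.1240 d⁻¹.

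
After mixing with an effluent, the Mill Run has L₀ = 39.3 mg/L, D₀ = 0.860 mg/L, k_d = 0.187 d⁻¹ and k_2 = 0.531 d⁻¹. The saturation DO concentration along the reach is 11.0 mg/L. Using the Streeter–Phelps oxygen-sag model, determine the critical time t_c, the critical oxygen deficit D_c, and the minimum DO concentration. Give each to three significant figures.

With k_2/k_d = 2.840 and 1 − D₀(k_2−k_d)/(k_d L₀) = 0.9597,
t_c = ln(2.840 × 0.9597) / (0.531 − 0.187) = ln(2.725) / 0.3440 = 1.003/0.3440 = 2.914 d.
L(t_c) = L₀ e^(−k_d t_c) = 39.3 × 0.5798 = 22.79 mg/L, and at the critical point k_2 D_c = k_d L, so D_c = (0.187/0.531) × 22.79 = 8.025 mg/L.
Minimum DO = C_s − D_c = 11.0 − 8.025 = 2.975 mg/L.

t_c ≈ 2.91 d; D_c ≈ 8.03 mg/L; min DO ≈ 2.97 mg/L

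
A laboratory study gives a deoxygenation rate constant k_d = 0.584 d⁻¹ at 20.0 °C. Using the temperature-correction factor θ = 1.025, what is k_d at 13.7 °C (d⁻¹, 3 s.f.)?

k_d(T₂) = k_d(T₁) · θ^(T₂−T₁) = 0.584 × 1.025^(13.7−20.0)
= 0.584 × 1.025^-6.30 = 0.584 × 0.8559 = 0.4999 d⁻¹.

k_d ≈ 0.500 d⁻¹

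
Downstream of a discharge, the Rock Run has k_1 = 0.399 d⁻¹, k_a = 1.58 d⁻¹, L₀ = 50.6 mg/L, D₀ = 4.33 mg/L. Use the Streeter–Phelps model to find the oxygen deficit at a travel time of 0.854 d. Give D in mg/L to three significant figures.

k_1 L₀/(k_a−k_1) = 0.399×50.6/(1.58−0.399) = 20.19/1.181 = 17.10 mg/L.
e^(−k_1 t) = e^(−0.399×0.8540) = 0.7112; e^(−k_a t) = e^(−1.58×0.8540) = 0.2594.
D = 17.10 × (0.7112 − 0.2594) + 4.33 × 0.2594 = 7.724 + 1.123 = 8.847 mg/L.

D ≈ 8.85 mg/L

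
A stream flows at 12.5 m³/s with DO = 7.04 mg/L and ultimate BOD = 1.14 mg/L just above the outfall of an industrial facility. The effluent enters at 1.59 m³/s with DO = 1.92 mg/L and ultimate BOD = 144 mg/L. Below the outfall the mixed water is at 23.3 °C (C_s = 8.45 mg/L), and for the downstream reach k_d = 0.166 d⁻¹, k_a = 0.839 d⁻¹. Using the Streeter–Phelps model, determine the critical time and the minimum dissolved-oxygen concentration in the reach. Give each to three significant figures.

Mixed DO = (12.5×7.04 + 1.59×1.92)/(12.5+1.59) = 91.05/14.09 = 6.462 mg/L.
Mixed L₀ = (12.5×1.14 + 1.59×144)/(14.09) = 243.2/14.09 = 17.26 mg/L.
Initial deficit D₀ = C_s − DO₀ = 8.45 − 6.462 = 1.988 mg/L.
t_c = (1/0.6730) ln[(0.839/0.166)(1 − 1.988×0.6730/(0.166×17.26))] = 1.486 × ln(2.695) = 1.473 d.
D_c = (0.166/0.839) × 17.26 × e^(−0.166×1.473) = 0.1979 × 17.26 × 0.7831 = 2.674 mg/L.
Minimum DO = 8.45 − 2.674 = 5.776 mg/L.

t_c ≈ 1.47 d; minimum DO ≈ 5.78 mg/L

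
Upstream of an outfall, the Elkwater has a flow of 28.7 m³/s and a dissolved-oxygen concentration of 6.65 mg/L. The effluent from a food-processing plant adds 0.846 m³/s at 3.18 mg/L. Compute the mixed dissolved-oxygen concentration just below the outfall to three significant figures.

6.55 mg/L

Flow-weighted mixing: C = (Q_r C_r + Q_w C_w)/(Q_r + Q_w)
= (28.7×6.65 + 0.846×3.18)/(28.7 + 0.846) = 193.5/29.55 = 6.551 mg/L.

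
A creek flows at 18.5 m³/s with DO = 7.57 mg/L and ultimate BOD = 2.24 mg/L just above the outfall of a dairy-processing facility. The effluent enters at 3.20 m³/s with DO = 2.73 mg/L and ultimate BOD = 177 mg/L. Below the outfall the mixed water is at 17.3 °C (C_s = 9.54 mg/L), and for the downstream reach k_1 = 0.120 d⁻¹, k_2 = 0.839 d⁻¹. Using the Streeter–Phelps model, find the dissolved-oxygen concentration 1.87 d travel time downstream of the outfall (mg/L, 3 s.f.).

Mixed DO = (18.5×7.57 + 3.20×2.73)/(18.5+3.20) = 148.8/21.70 = 6.856 mg/L.
Mixed L₀ = (18.5×2.24 + 3.20×177)/(21.70) = 607.8/21.70 = 28.01 mg/L.
Initial deficit D₀ = C_s − DO₀ = 9.54 − 6.856 = 2.684 mg/L.
D(1.87) = [0.120×28.01/(0.839−0.120)](e^(−0.120×1.87) − e^(−0.839×1.87)) + 2.684 e^(−0.839×1.87)
= 4.675 × (0.7990 − 0.2083) + 2.684 × 0.2083 = 3.321 mg/L.
DO = 9.54 − 3.321 = 6.219 mg/L.

DO ≈ 6.22 mg/L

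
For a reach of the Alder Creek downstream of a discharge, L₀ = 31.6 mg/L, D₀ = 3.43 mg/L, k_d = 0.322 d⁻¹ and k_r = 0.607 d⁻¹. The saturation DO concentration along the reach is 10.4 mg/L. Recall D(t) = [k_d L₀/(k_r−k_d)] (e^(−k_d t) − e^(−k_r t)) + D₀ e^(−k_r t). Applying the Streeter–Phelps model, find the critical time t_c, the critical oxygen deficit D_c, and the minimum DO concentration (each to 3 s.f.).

At the critical point dD/dt = 0, so k_d L₀ e^(−k_d t) = k_r D. Substituting D(t) from the Streeter–Phelps equation and solving for t gives
t_c = ln[(k_r/k_d)(1 − D₀(k_r−k_d)/(k_d L₀))] / (k_r−k_d).
Here k_r−k_d = 0.2850 d⁻¹ and 1 − D₀(k_r−k_d)/(k_d L₀) = 1 − 3.43×0.2850/(0.322×31.6) = 0.9039, so
t_c = ln(1.885 × 0.9039) / 0.2850 = 0.5330 / 0.2850 = 1.870 d.
D_c = (k_d/k_r) L₀ e^(−k_d t_c) = (0.322/0.607) × 31.6 × e^(−0.322×1.870) = 0.5305 × 31.6 × 0.5476 = 9.180 mg/L.
Minimum DO = C_s − D_c = 10.4 − 9.180 = 1.220 mg/L.

t_c ≈ 1.87 d; D_c ≈ 9.18 mg/L; min DO ≈ 1.22 mg/L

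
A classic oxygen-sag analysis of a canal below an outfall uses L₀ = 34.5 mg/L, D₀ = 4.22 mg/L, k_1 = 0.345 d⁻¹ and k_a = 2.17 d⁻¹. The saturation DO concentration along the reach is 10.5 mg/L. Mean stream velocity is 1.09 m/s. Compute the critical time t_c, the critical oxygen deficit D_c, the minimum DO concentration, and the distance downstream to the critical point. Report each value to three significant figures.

t_c ≈ 0.437 d; D_c ≈ 4.72 mg/L; min DO ≈ 5.78 mg/L; x_c ≈ 41.2 km

t_c = [1/(k_a−k_1)] ln[(k_a/k_1)(1 − D₀(k_a−k_1)/(k_1 L₀))]
= [1/(2.17−0.345)] ln[(2.17/0.345)(1 − 4.22×1.825/(0.345×34.5))]
= (1/1.825) ln[6.290 × 0.3530] = 0.5479 × ln(2.220) = 0.5479 × 0.7975 = 0.4370 d.
L(t_c) = L₀ e^(−k_1 t_c) = 34.5 × 0.8601 = 29.67 mg/L, and at the critical point k_a D_c = k_1 L, so D_c = (0.345/2.17) × 29.67 = 4.717 mg/L.
Minimum DO = C_s − D_c = 10.5 − 4.717 = 5.783 mg/L.
x_c = v t_c = 1.09 m/s × 0.4370 d × 86400 s/d = 41150 m ≈ 41.2 km.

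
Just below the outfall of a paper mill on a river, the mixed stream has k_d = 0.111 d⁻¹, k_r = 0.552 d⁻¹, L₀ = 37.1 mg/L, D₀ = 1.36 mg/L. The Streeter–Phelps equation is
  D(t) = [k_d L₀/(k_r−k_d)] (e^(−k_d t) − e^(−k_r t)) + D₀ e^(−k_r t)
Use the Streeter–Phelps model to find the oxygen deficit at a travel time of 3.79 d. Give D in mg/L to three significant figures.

k_d L₀/(k_r−k_d) = 0.111×37.1/(0.552−0.111) = 4.118/0.4410 = 9.338 mg/L.
e^(−k_d t) = e^(−0.111×3.790) = 0.6566; e^(−k_r t) = e^(−0.552×3.790) = 0.1234.
D = 9.338 × (0.6566 − 0.1234) + 1.36 × 0.1234 = 4.979 + 0.1679 = 5.147 mg/L.

D ≈ 5.15 mg/L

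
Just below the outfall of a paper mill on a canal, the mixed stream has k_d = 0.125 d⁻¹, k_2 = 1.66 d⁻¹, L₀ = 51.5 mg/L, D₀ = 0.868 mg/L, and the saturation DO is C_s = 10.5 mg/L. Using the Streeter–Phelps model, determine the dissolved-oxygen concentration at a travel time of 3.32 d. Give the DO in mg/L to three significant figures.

k_d L₀/(k_2−k_d) = 0.125×51.5/(1.66−0.125) = 6.438/1.535 = 4.194 mg/L.
e^(−k_d t) = e^(−0.125×3.320) = 0.6603; e^(−k_2 t) = e^(−1.66×3.320) = 0.004041.
D = 4.194 × (0.6603 − 0.004041) + 0.868 × 0.004041 = 2.752 + 0.003508 = 2.756 mg/L.
DO = C_s − D = 10.5 − 2.756 = 7.744 mg/L.

DO ≈ 7.74 mg/L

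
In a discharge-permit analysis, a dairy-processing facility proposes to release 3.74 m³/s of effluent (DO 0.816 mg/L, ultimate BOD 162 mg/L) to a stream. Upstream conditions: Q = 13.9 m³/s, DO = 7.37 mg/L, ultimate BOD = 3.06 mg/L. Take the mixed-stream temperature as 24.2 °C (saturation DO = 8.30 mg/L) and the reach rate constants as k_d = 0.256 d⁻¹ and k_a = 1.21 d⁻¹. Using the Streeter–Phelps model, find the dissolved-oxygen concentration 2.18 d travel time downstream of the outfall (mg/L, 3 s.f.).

DO ≈ 3.19 mg/L

Mixed DO = (13.9×7.37 + 3.74×0.816)/(13.9+3.74) = 105.5/17.64 = 5.980 mg/L.
Mixed L₀ = (13.9×3.06 + 3.74×162)/(17.64) = 648.4/17.64 = 36.76 mg/L.
Initial deficit D₀ = C_s − DO₀ = 8.30 − 5.980 = 2.320 mg/L.
D(2.18) = [0.256×36.76/(1.21−0.256)](e^(−0.256×2.18) − e^(−1.21×2.18)) + 2.320 e^(−1.21×2.18)
= 9.864 × (0.5723 − 0.07152) + 2.320 × 0.07152 = 5.106 mg/L.
DO = 8.30 − 5.106 = 3.194 mg/L.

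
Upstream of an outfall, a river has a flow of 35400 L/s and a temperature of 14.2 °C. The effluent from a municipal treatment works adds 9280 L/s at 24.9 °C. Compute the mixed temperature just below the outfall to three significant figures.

Flow-weighted mixing: C = (Q_r C_r + Q_w C_w)/(Q_r + Q_w)
= (35400×14.2 + 9280×24.9)/(35400 + 9280) = 733800/44680 = 16.42 °C.

16.4 °C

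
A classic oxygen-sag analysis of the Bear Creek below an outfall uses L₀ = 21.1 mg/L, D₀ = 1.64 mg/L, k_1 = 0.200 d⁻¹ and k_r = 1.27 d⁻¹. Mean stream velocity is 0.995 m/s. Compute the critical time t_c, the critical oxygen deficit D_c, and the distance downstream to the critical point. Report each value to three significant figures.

At the critical point dD/dt = 0, so k_1 L₀ e^(−k_1 t) = k_r D. Substituting D(t) from the Streeter–Phelps equation and solving for t gives
t_c = ln[(k_r/k_1)(1 − D₀(k_r−k_1)/(k_1 L₀))] / (k_r−k_1).
Here k_r−k_1 = 1.070 d⁻¹ and 1 − D₀(k_r−k_1)/(k_1 L₀) = 1 − 1.64×1.070/(0.200×21.1) = 0.5842, so
t_c = ln(6.350 × 0.5842) / 1.070 = 1.311 / 1.070 = 1.225 d.
L(t_c) = L₀ e^(−k_1 t_c) = 21.1 × 0.7827 = 16.51 mg/L, and at the critical point k_r D_c = k_1 L, so D_c = (0.200/1.27) × 16.51 = 2.601 mg/L.
x_c = v t_c = 0.995 m/s × 1.225 d × 86400 s/d = 105300 m ≈ 105 km.

t_c ≈ 1.23 d; D_c ≈ 2.60 mg/L; x_c ≈ 105 km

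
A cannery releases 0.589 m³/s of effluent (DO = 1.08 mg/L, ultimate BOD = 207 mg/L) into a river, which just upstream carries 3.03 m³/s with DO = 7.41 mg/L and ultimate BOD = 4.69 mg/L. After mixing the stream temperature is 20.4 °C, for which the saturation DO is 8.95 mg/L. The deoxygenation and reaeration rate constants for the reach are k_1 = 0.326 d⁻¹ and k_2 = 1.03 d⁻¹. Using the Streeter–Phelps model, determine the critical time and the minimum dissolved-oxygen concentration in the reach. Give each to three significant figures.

t_c ≈ 1.41 d; minimum DO ≈ 1.43 mg/L

Mixed DO = (3.03×7.41 + 0.589×1.08)/(3.03+0.589) = 23.09/3.619 = 6.380 mg/L.
Mixed L₀ = (3.03×4.69 + 0.589×207)/(3.619) = 136.1/3.619 = 37.62 mg/L.
Initial deficit D₀ = C_s − DO₀ = 8.95 − 6.380 = 2.570 mg/L.
t_c = (1/0.7040) ln[(1.03/0.326)(1 − 2.570×0.7040/(0.326×37.62))] = 1.420 × ln(2.693) = 1.407 d.
D_c = (0.326/1.03) × 37.62 × e^(−0.326×1.407) = 0.3165 × 37.62 × 0.6320 = 7.525 mg/L.
Minimum DO = 8.95 − 7.525 = 1.425 mg/L.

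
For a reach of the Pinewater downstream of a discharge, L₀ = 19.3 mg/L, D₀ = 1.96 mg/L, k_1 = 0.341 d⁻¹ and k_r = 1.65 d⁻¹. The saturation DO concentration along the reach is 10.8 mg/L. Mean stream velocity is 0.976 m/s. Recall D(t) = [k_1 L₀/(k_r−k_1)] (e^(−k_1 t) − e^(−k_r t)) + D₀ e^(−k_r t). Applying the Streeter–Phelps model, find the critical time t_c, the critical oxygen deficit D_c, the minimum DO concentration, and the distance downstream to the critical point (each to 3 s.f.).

With k_r/k_1 = 4.839 and 1 − D₀(k_r−k_1)/(k_1 L₀) = 0.6102,
t_c = ln(4.839 × 0.6102) / (1.65 − 0.341) = ln(2.952) / 1.309 = 1.083/1.309 = 0.8271 d.
L(t_c) = L₀ e^(−k_1 t_c) = 19.3 × 0.7543 = 14.56 mg/L, and at the critical point k_r D_c = k_1 L, so D_c = (0.341/1.65) × 14.56 = 3.008 mg/L.
Minimum DO = C_s − D_c = 10.8 − 3.008 = 7.792 mg/L.
x_c = v t_c = 0.976 m/s × 0.8271 d × 86400 s/d = 69740 m ≈ 69.7 km.

t_c ≈ 0.827 d; D_c ≈ 3.01 mg/L; min DO ≈ 7.79 mg/L; x_c ≈ 69.7 km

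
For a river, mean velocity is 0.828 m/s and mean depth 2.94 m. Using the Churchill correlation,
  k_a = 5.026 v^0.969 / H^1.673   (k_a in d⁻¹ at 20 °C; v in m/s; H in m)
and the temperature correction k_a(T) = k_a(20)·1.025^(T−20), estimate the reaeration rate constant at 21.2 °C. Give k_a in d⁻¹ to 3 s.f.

k_a ≈ 0.710 d⁻¹

k_a(20) = 5.026 × 0.828^0.969 / 2.94^1.673 = 5.026 × 0.8329 / 6.075 = 0.6890 d⁻¹.
k_a(21.2) = 0.6890 × 1.025^(21.2−20) = 0.6890 × 1.030 = 0.7098 d⁻¹.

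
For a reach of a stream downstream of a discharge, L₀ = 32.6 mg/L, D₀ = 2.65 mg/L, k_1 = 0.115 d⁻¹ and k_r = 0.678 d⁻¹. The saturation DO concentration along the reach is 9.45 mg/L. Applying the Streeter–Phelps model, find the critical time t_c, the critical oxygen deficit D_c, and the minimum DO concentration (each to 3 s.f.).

t_c ≈ 2.25 d; D_c ≈ 4.27 mg/L; min DO ≈ 5.18 mg/L

With k_r/k_1 = 5.896 and 1 − D₀(k_r−k_1)/(k_1 L₀) = 0.6020,
t_c = ln(5.896 × 0.6020) / (0.678 − 0.115) = ln(3.549) / 0.5630 = 1.267/0.5630 = 2.250 d.
L(t_c) = L₀ e^(−k_1 t_c) = 32.6 × 0.7720 = 25.17 mg/L, and at the critical point k_r D_c = k_1 L, so D_c = (0.115/0.678) × 25.17 = 4.269 mg/L.
Minimum DO = C_s − D_c = 9.45 − 4.269 = 5.181 mg/L.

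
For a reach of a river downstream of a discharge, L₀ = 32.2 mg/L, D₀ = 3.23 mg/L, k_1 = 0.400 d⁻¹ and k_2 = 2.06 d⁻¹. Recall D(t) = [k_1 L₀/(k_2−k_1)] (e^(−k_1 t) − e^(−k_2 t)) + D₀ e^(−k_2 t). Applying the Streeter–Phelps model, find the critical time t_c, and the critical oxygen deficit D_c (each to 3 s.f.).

t_c = [1/(k_2−k_1)] ln[(k_2/k_1)(1 − D₀(k_2−k_1)/(k_1 L₀))]
= [1/(2.06−0.400)] ln[(2.06/0.400)(1 − 3.23×1.660/(0.400×32.2))]
= (1/1.660) ln[5.150 × 0.5837] = 0.6024 × ln(3.006) = 0.6024 × 1.101 = 0.6630 d.
L(t_c) = L₀ e^(−k_1 t_c) = 32.2 × 0.7670 = 24.70 mg/L, and at the critical point k_2 D_c = k_1 L, so D_c = (0.400/2.06) × 24.70 = 4.796 mg/L.

t_c ≈ 0.663 d; D_c ≈ 4.80 mg/L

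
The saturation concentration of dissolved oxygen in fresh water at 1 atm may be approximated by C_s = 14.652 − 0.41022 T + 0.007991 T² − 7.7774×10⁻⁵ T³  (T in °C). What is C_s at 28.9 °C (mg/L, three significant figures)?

C_s ≈ 7.59 mg/L

C_s = 14.652 − 0.41022×28.9 + 0.007991×28.9² − 7.7774×10⁻⁵×28.9³ = 7.594 mg/L.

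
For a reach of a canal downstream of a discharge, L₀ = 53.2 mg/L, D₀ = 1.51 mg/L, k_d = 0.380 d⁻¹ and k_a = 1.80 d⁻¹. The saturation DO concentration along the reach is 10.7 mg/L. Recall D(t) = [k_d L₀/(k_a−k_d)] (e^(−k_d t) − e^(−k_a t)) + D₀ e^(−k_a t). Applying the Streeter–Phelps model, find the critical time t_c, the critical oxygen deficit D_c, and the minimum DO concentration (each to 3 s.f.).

With k_a/k_d = 4.737 and 1 − D₀(k_a−k_d)/(k_d L₀) = 0.8939,
t_c = ln(4.737 × 0.8939) / (1.80 − 0.380) = ln(4.234) / 1.420 = 1.443/1.420 = 1.016 d.
L(t_c) = L₀ e^(−k_d t_c) = 53.2 × 0.6796 = 36.16 mg/L, and at the critical point k_a D_c = k_d L, so D_c = (0.380/1.80) × 36.16 = 7.633 mg/L.
Minimum DO = C_s − D_c = 10.7 − 7.633 = 3.067 mg/L.

t_c ≈ 1.02 d; D_c ≈ 7.63 mg/L; min DO ≈ 3.07 mg/L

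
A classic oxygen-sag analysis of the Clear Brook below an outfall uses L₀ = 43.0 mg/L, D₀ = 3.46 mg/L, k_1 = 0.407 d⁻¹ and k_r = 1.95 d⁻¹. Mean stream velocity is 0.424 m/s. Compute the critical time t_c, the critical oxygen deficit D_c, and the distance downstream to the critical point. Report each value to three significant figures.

t_c ≈ 0.780 d; D_c ≈ 6.53 mg/L; x_c ≈ 28.6 km

At the critical point dD/dt = 0, so k_1 L₀ e^(−k_1 t) = k_r D. Substituting D(t) from the Streeter–Phelps equation and solving for t gives
t_c = ln[(k_r/k_1)(1 − D₀(k_r−k_1)/(k_1 L₀))] / (k_r−k_1).
Here k_r−k_1 = 1.543 d⁻¹ and 1 − D₀(k_r−k_1)/(k_1 L₀) = 1 − 3.46×1.543/(0.407×43.0) = 0.6949, so
t_c = ln(4.791 × 0.6949) / 1.543 = 1.203 / 1.543 = 0.7796 d.
L(t_c) = L₀ e^(−k_1 t_c) = 43.0 × 0.7281 = 31.31 mg/L, and at the critical point k_r D_c = k_1 L, so D_c = (0.407/1.95) × 31.31 = 6.535 mg/L.
x_c = v t_c = 0.424 m/s × 0.7796 d × 86400 s/d = 28560 m ≈ 28.6 km.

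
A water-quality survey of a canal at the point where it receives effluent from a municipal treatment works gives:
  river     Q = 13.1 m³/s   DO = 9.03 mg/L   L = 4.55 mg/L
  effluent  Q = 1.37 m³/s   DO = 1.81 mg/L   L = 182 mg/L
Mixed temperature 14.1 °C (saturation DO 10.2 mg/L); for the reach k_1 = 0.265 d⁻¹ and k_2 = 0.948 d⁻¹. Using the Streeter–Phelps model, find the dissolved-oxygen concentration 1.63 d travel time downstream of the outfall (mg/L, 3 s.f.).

Mixed DO = (13.1×9.03 + 1.37×1.81)/(13.1+1.37) = 120.8/14.47 = 8.346 mg/L.
Mixed L₀ = (13.1×4.55 + 1.37×182)/(14.47) = 308.9/14.47 = 21.35 mg/L.
Initial deficit D₀ = C_s − DO₀ = 10.2 − 8.346 = 1.854 mg/L.
D(1.63) = [0.265×21.35/(0.948−0.265)](e^(−0.265×1.63) − e^(−0.948×1.63)) + 1.854 e^(−0.948×1.63)
= 8.284 × (0.6492 − 0.2133) + 1.854 × 0.2133 = 4.007 mg/L.
DO = 10.2 − 4.007 = 6.193 mg/L.

DO ≈ 6.19 mg/L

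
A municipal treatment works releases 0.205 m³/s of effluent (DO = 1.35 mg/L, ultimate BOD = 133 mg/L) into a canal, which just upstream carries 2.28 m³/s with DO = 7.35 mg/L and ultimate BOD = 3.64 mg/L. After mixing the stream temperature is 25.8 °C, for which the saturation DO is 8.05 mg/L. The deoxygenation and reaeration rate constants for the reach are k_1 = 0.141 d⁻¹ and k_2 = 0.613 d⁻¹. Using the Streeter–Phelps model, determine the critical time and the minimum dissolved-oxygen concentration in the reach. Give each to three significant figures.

Mixed DO = (2.28×7.35 + 0.205×1.35)/(2.28+0.205) = 17.03/2.485 = 6.855 mg/L.
Mixed L₀ = (2.28×3.64 + 0.205×133)/(2.485) = 35.56/2.485 = 14.31 mg/L.
Initial deficit D₀ = C_s − DO₀ = 8.05 − 6.855 = 1.195 mg/L.
t_c = (1/0.4720) ln[(0.613/0.141)(1 − 1.195×0.4720/(0.141×14.31))] = 2.119 × ln(3.132) = 2.419 d.
D_c = (0.141/0.613) × 14.31 × e^(−0.141×2.419) = 0.2300 × 14.31 × 0.7110 = 2.341 mg/L.
Minimum DO = 8.05 − 2.341 = 5.709 mg/L.

t_c ≈ 2.42 d; minimum DO ≈ 5.71 mg/L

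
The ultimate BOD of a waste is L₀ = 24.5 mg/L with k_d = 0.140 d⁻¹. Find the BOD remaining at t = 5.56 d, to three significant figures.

L ≈ 11.2 mg/L

L_t = L₀ e^(−k_d t) = 24.5 × e^(−0.140×5.56) = 24.5 × 0.4591 = 11.25 mg/L.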